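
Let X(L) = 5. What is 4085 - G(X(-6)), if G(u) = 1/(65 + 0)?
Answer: 265524/65 ≈ 4085.0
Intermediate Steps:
G(u) = 1/65
4085 - G(X(-6)) = 4085 - 1*1/65 = 4085 - 1/65 = 265524/65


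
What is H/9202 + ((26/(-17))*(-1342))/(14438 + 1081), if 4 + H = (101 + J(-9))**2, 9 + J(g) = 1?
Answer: 2601826019/2427699246 ≈ 1.0717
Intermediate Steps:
J(g) = -8 (J(g) = -9 + 1 = -8)
H = 8645 (H = -4 + (101 - 8)**2 = -4 + 93**2 = -4 + 8649 = 8645)
H/9202 + ((26/(-17))*(-1342))/(14438 + 1081) = 8645/9202 + ((26/(-17))*(-1342))/(14438 + 1081) = 8645*(1/9202) + ((26*(-1/17))*(-1342))/15519 = 8645/9202 - 26/17*(-1342)*(1/15519) = 8645/9202 + (34892/17)*(1/15519) = 8645/9202 + 34892/263823 = 2601826019/2427699246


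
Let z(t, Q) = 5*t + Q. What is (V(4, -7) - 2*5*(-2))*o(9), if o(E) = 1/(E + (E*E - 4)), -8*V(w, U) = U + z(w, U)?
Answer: 77/344 ≈ 0.22384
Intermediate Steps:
z(t, Q) = Q + 5*t
V(w, U) = -5*w/8 - U/4 (V(w, U) = -(U + (U + 5*w))/8 = -(2*U + 5*w)/8 = -5*w/8 - U/4)
o(E) = 1/(-4 + E + E²) (o(E) = 1/(E + (E² - 4)) = 1/(E + (-4 + E²)) = 1/(-4 + E + E²))
(V(4, -7) - 2*5*(-2))*o(9) = ((-5/8*4 - ¼*(-7)) - 2*5*(-2))/(-4 + 9 + 9²) = ((-5/2 + 7/4) - 10*(-2))/(-4 + 9 + 81) = (-¾ + 20)/86 = (77/4)*(1/86) = 77/344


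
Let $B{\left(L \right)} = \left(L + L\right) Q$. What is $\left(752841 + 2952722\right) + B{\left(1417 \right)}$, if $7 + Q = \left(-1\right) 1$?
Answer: $3682891$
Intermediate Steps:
$Q = -8$ ($Q = -7 - 1 = -8$)
$B{\left(L \right)} = - 16 L$ ($B{\left(L \right)} = \left(L + L\right) \left(-8\right) = 2 L \left(-8\right) = - 16 L$)
$\left(752841 + 2952722\right) + B{\left(1417 \right)} = \left(752841 + 2952722\right) - 22672 = 3705563 - 22672 = 3682891$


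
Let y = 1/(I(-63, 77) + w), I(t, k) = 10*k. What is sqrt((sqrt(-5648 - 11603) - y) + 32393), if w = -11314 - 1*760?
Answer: sqrt(114977528522 + 3549456*I*sqrt(17251))/1884 ≈ 179.98 + 0.36488*I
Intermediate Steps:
w = -12074 (w = -11314 - 760 = -12074)
y = -1/11304 (y = 1/(10*77 - 12074) = 1/(770 - 12074) = 1/(-11304) = -1/11304 ≈ -8.8464e-5)
sqrt((sqrt(-5648 - 11603) - y) + 32393) = sqrt((sqrt(-5648 - 11603) - 1*(-1/11304)) + 32393) = sqrt((sqrt(-17251) + 1/11304) + 32393) = sqrt((I*sqrt(17251) + 1/11304) + 32393) = sqrt((1/11304 + I*sqrt(17251)) + 32393) = sqrt(366170473/11304 + I*sqrt(17251))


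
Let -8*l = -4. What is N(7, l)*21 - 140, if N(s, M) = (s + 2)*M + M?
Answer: -35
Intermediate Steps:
l = ½ (l = -⅛*(-4) = ½ ≈ 0.50000)
N(s, M) = M + M*(2 + s) (N(s, M) = (2 + s)*M + M = M*(2 + s) + M = M + M*(2 + s))
N(7, l)*21 - 140 = ((3 + 7)/2)*21 - 140 = ((½)*10)*21 - 140 = 5*21 - 140 = 105 - 140 = -35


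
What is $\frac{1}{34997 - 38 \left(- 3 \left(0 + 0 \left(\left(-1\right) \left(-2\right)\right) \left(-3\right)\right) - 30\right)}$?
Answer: $\frac{1}{36137} \approx 2.7672 \cdot 10^{-5}$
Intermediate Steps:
$\frac{1}{34997 - 38 \left(- 3 \left(0 + 0 \left(\left(-1\right) \left(-2\right)\right) \left(-3\right)\right) - 30\right)} = \frac{1}{34997 - 38 \left(- 3 \left(0 + 0 \cdot 2 \left(-3\right)\right) - 30\right)} = \frac{1}{34997 - 38 \left(- 3 \left(0 + 0 \left(-3\right)\right) - 30\right)} = \frac{1}{34997 - 38 \left(- 3 \left(0 + 0\right) - 30\right)} = \frac{1}{34997 - 38 \left(\left(-3\right) 0 - 30\right)} = \frac{1}{34997 - 38 \left(0 - 30\right)} = \frac{1}{34997 - -1140} = \frac{1}{34997 + 1140} = \frac{1}{36137}$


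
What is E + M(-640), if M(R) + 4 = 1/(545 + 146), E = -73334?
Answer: -50676557/691 ≈ -73338.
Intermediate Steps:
M(R) = -2763/691 (M(R) = -4 + 1/(545 + 146) = -4 + 1/691 = -2763/691)
E + M(-640) = -73334 - 2763/691 = -50676557/691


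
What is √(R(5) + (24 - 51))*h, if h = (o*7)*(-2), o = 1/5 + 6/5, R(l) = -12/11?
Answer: -98*I*√3399/55 ≈ -103.88*I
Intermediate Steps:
R(l) = -12/11 (R(l) = -12*1/11 = -12/11)
o = 7/5 (o = 1*(⅕) + 6*(⅕) = ⅕ + 6/5 = 7/5 ≈ 1.4000)
h = -98/5 (h = ((7/5)*7)*(-2) = (49/5)*(-2) = -98/5 ≈ -19.600)
√(R(5) + (24 - 51))*h = √(-12/11 + (24 - 51))*(-98/5) = √(-12/11 - 27)*(-98/5) = √(-309/11)*(-98/5) = (I*√3399/11)*(-98/5) = -98*I*√3399/55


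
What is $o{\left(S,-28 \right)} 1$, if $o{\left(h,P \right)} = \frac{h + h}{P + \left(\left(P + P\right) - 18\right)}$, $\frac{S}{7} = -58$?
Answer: $\frac{406}{51} \approx 7.9608$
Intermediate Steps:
$S = -406$ ($S = 7 \left(-58\right) = -406$)
$o{\left(h,P \right)} = \frac{2 h}{-18 + 3 P}$ ($o{\left(h,P \right)} = \frac{2 h}{P + \left(2 P - 18\right)} = \frac{2 h}{P + \left(-18 + 2 P\right)} = \frac{2 h}{-18 + 3 P}$)
$o{\left(S,-28 \right)} 1 = \frac{2}{3} \left(-406\right) \frac{1}{-6 - 28} \cdot 1 = \frac{2}{3} \left(-406\right) \frac{1}{-34} \cdot 1 = \frac{2}{3} \left(-406\right) \left(- \frac{1}{34}\right) 1 = \frac{406}{51} \cdot 1 = \frac{406}{51}$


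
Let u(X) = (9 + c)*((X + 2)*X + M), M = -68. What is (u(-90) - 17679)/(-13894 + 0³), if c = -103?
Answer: 755767/13894 ≈ 54.395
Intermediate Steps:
u(X) = 6392 - 94*X*(2 + X) (u(X) = (9 - 103)*((X + 2)*X - 68) = -94*((2 + X)*X - 68) = -94*(X*(2 + X) - 68) = -94*(-68 + X*(2 + X)) = 6392 - 94*X*(2 + X))
(u(-90) - 17679)/(-13894 + 0³) = ((6392 - 188*(-90) - 94*(-90)²) - 17679)/(-13894 + 0³) = ((6392 + 16920 - 94*8100) - 17679)/(-13894 + 0) = ((6392 + 16920 - 761400) - 17679)/(-13894) = (-738088 - 17679)*(-1/13894) = -755767*(-1/13894) = 755767/13894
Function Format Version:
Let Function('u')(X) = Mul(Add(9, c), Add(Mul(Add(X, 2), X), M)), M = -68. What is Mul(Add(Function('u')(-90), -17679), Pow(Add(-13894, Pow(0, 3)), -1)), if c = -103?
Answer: Rational(755767, 13894) ≈ 54.395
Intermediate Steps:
Function('u')(X) = Add(6392, Mul(-94, X, Add(2, X))) (Function('u')(X) = Mul(Add(9, -103), Add(Mul(Add(X, 2), X), -68)) = Mul(-94, Add(Mul(Add(2, X), X), -68)) = Mul(-94, Add(Mul(X, Add(2, X)), -68)) = Mul(-94, Add(-68, Mul(X, Add(2, X)))) = Add(6392, Mul(-94, X, Add(2, X))))
Mul(Add(Function('u')(-90), -17679), Pow(Add(-13894, Pow(0, 3)), -1)) = Mul(Add(Add(6392, Mul(-188, -90), Mul(-94, Pow(-90, 2))), -17679), Pow(Add(-13894, Pow(0, 3)), -1)) = Mul(Add(Add(6392, 16920, Mul(-94, 8100)), -17679), Pow(Add(-13894, 0), -1)) = Mul(Add(Add(6392, 16920, -761400), -17679), Pow(-13894, -1)) = Mul(Add(-738088, -17679), Rational(-1, 13894)) = Mul(-755767, Rational(-1, 13894)) = Rational(755767, 13894)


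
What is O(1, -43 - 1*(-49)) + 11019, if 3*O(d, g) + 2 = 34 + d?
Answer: 11030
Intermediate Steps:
O(d, g) = 32/3 + d/3 (O(d, g) = -⅔ + (34 + d)/3 = -⅔ + (34/3 + d/3) = 32/3 + d/3)
O(1, -43 - 1*(-49)) + 11019 = (32/3 + (⅓)*1) + 11019 = (32/3 + ⅓) + 11019 = 11 + 11019 = 11030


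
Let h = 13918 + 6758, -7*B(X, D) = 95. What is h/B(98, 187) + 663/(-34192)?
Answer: -4948739529/3248240 ≈ -1523.5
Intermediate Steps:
B(X, D) = -95/7 (B(X, D) = -⅐*95 = -95/7)
h = 20676
h/B(98, 187) + 663/(-34192) = 20676/(-95/7) + 663/(-34192) = 20676*(-7/95) + 663*(-1/34192) = -144732/95 - 663/34192 = -4948739529/3248240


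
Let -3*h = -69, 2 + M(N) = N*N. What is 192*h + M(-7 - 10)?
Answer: 4703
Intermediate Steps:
M(N) = -2 + N**2 (M(N) = -2 + N*N = -2 + N**2)
h = 23 (h = -1/3*(-69) = 23)
192*h + M(-7 - 10) = 192*23 + (-2 + (-7 - 10)**2) = 4416 + (-2 + (-17)**2) = 4416 + (-2 + 289) = 4416 + 287 = 4703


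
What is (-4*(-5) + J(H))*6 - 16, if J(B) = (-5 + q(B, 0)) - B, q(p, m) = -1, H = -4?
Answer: 92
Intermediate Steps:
J(B) = -6 - B (J(B) = (-5 - 1) - B = -6 - B)
(-4*(-5) + J(H))*6 - 16 = (-4*(-5) + (-6 - 1*(-4)))*6 - 16 = (20 + (-6 + 4))*6 - 16 = (20 - 2)*6 - 16 = 18*6 - 16 = 108 - 16 = 92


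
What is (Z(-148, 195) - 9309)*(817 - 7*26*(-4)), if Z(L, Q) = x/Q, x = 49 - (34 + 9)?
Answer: -186970647/13 ≈ -1.4382e+7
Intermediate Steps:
x = 6 (x = 49 - 1*43 = 49 - 43 = 6)
Z(L, Q) = 6/Q
(Z(-148, 195) - 9309)*(817 - 7*26*(-4)) = (6/195 - 9309)*(817 - 7*26*(-4)) = (6*(1/195) - 9309)*(817 - 182*(-4)) = (2/65 - 9309)*(817 + 728) = -605083/65*1545 = -186970647/13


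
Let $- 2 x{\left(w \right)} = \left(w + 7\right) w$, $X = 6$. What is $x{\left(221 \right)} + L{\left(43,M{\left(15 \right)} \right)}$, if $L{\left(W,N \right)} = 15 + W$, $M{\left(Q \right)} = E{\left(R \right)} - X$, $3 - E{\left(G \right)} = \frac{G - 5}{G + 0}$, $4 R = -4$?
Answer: $-25136$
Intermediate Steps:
$R = -1$ ($R = \frac{1}{4} \left(-4\right) = -1$)
$E{\left(G \right)} = 3 - \frac{-5 + G}{G}$ ($E{\left(G \right)} = 3 - \frac{G - 5}{G + 0} = 3 - \frac{-5 + G}{G}$)
$x{\left(w \right)} = - \frac{w \left(7 + w\right)}{2}$ ($x{\left(w \right)} = - \frac{\left(w + 7\right) w}{2} = - \frac{\left(7 + w\right) w}{2} = - \frac{w \left(7 + w\right)}{2}$)
$M{\left(Q \right)} = -9$ ($M{\left(Q \right)} = \left(2 + \frac{5}{-1}\right) - 6 = \left(2 + 5 \left(-1\right)\right) - 6 = \left(2 - 5\right) - 6 = -3 - 6 = -9$)
$x{\left(221 \right)} + L{\left(43,M{\left(15 \right)} \right)} = \left(- \frac{1}{2}\right) 221 \left(7 + 221\right) + \left(15 + 43\right) = \left(- \frac{1}{2}\right) 221 \cdot 228 + 58 = -25194 + 58 = -25136$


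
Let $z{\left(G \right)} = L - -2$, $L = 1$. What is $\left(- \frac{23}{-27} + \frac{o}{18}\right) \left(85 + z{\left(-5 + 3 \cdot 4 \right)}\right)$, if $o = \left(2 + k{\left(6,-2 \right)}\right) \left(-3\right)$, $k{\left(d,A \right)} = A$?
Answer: $\frac{2024}{27} \approx 74.963$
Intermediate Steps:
$z{\left(G \right)} = 3$ ($z{\left(G \right)} = 1 - -2 = 1 + 2 = 3$)
$o = 0$ ($o = \left(2 - 2\right) \left(-3\right) = 0 \left(-3\right) = 0$)
$\left(- \frac{23}{-27} + \frac{o}{18}\right) \left(85 + z{\left(-5 + 3 \cdot 4 \right)}\right) = \left(- \frac{23}{-27} + \frac{0}{18}\right) \left(85 + 3\right) = \left(\left(-23\right) \left(- \frac{1}{27}\right) + 0 \cdot \frac{1}{18}\right) 88 = \left(\frac{23}{27} + 0\right) 88 = \frac{23}{27} \cdot 88 = \frac{2024}{27}$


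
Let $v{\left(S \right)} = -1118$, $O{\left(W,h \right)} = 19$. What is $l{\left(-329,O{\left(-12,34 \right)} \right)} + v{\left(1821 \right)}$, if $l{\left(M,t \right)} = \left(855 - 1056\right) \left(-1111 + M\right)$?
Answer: $288322$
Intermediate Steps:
$l{\left(M,t \right)} = 223311 - 201 M$ ($l{\left(M,t \right)} = - 201 \left(-1111 + M\right) = 223311 - 201 M$)
$l{\left(-329,O{\left(-12,34 \right)} \right)} + v{\left(1821 \right)} = \left(223311 - -66129\right) - 1118 = \left(223311 + 66129\right) - 1118 = 289440 - 1118 = 288322$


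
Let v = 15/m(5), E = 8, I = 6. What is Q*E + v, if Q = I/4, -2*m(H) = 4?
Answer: 9/2 ≈ 4.5000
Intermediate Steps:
m(H) = -2 (m(H) = -½*4 = -2)
Q = 3/2 (Q = 6/4 = 6*(¼) = 3/2 ≈ 1.5000)
v = -15/2 (v = 15/(-2) = 15*(-½) = -15/2 ≈ -7.5000)
Q*E + v = (3/2)*8 - 15/2 = 12 - 15/2 = 9/2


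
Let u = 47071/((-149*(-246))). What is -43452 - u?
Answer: -1592736679/36654 ≈ -43453.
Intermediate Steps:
u = 47071/36654 ≈ 1.2842
-43452 - u = -43452 - 1*47071/36654 = -43452 - 47071/36654 = -1592736679/36654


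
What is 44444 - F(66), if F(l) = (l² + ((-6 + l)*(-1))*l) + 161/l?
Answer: 2907007/66 ≈ 44046.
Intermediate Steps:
F(l) = l² + 161/l + l*(6 - l) (F(l) = (l² + (6 - l)*l) + 161/l = (l² + l*(6 - l)) + 161/l = l² + 161/l + l*(6 - l))
44444 - F(66) = 44444 - (6*66 + 161/66) = 44444 - (396 + 161*(1/66)) = 44444 - (396 + 161/66) = 44444 - 1*26297/66 = 44444 - 26297/66 = 2907007/66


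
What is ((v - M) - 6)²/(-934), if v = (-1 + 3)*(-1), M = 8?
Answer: -128/467 ≈ -0.27409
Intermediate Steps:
v = -2 (v = 2*(-1) = -2)
((v - M) - 6)²/(-934) = ((-2 - 1*8) - 6)²/(-934) = ((-2 - 8) - 6)²*(-1/934) = (-10 - 6)²*(-1/934) = (-16)²*(-1/934) = 256*(-1/934) = -128/467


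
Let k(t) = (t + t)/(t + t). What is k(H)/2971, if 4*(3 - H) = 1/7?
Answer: 1/2971 ≈ 0.00033659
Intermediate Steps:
H = 83/28 (H = 3 - ¼/7 = 3 - ¼*⅐ = 3 - 1/28 = 83/28 ≈ 2.9643)
k(t) = 1 (k(t) = (2*t)/((2*t)) = (2*t)*(1/(2*t)) = 1)
k(H)/2971 = 1/2971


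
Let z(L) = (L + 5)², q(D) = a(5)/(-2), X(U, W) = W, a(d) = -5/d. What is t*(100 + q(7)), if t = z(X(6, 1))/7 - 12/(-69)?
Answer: 86028/161 ≈ 534.33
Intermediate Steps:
q(D) = ½ (q(D) = -5/5/(-2) = -5*⅕*(-½) = -1*(-½) = ½)
z(L) = (5 + L)²
t = 856/161 (t = (5 + 1)²/7 - 12/(-69) = 6²*(⅐) - 12*(-1/69) = 36*(⅐) + 4/23 = 36/7 + 4/23 = 856/161 ≈ 5.3168)
t*(100 + q(7)) = 856*(100 + ½)/161 = (856/161)*(201/2) = 86028/161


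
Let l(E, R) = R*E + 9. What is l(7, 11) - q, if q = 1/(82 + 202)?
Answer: 24423/284 ≈ 85.996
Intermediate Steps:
l(E, R) = 9 + E*R (l(E, R) = E*R + 9 = 9 + E*R)
q = 1/284 ≈ 0.0035211
l(7, 11) - q = (9 + 7*11) - 1*1/284 = (9 + 77) - 1/284 = 86 - 1/284 = 24423/284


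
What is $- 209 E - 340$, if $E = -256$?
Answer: $53164$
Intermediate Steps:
$- 209 E - 340 = \left(-209\right) \left(-256\right) - 340 = 53504 - 340 = 53164$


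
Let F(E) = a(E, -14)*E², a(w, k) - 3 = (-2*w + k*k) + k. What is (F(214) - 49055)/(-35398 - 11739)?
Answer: 11177483/47137 ≈ 237.13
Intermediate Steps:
a(w, k) = 3 + k + k² - 2*w (a(w, k) = 3 + ((-2*w + k*k) + k) = 3 + ((-2*w + k²) + k) = 3 + ((k² - 2*w) + k) = 3 + (k + k² - 2*w) = 3 + k + k² - 2*w)
F(E) = E²*(185 - 2*E) (F(E) = (3 - 14 + (-14)² - 2*E)*E² = (3 - 14 + 196 - 2*E)*E² = (185 - 2*E)*E² = E²*(185 - 2*E))
(F(214) - 49055)/(-35398 - 11739) = (214²*(185 - 2*214) - 49055)/(-35398 - 11739) = (45796*(185 - 428) - 49055)/(-47137) = (45796*(-243) - 49055)*(-1/47137) = (-11128428 - 49055)*(-1/47137) = -11177483*(-1/47137) = 11177483/47137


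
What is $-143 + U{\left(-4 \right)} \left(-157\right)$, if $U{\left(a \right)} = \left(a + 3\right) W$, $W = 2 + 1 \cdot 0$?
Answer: $171$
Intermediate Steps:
$W = 2$ ($W = 2 + 0 = 2$)
$U{\left(a \right)} = 6 + 2 a$ ($U{\left(a \right)} = \left(a + 3\right) 2 = \left(3 + a\right) 2 = 6 + 2 a$)
$-143 + U{\left(-4 \right)} \left(-157\right) = -143 + \left(6 + 2 \left(-4\right)\right) \left(-157\right) = -143 + \left(6 - 8\right) \left(-157\right) = -143 - -314 = -143 + 314 = 171$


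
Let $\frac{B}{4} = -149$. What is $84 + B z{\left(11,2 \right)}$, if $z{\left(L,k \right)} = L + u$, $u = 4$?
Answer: $-8856$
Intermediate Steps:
$B = -596$ ($B = 4 \left(-149\right) = -596$)
$z{\left(L,k \right)} = 4 + L$ ($z{\left(L,k \right)} = L + 4 = 4 + L$)
$84 + B z{\left(11,2 \right)} = 84 - 596 \left(4 + 11\right) = 84 - 8940 = -8856$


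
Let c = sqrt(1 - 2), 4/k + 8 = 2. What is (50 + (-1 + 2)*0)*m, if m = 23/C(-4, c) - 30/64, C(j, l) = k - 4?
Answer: -30225/112 ≈ -269.87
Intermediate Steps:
k = -2/3 (k = 4/(-8 + 2) = 4/(-6) = 4*(-1/6) = -2/3 ≈ -0.66667)
c = I (c = sqrt(-1) = I ≈ 1.0*I)
C(j, l) = -14/3 (C(j, l) = -2/3 - 4 = -14/3)
m = -1209/224 (m = 23/(-14/3) - 30/64 = 23*(-3/14) - 30*1/64 = -69/14 - 15/32 = -1209/224 ≈ -5.3973)
(50 + (-1 + 2)*0)*m = (50 + (-1 + 2)*0)*(-1209/224) = (50 + 1*0)*(-1209/224) = (50 + 0)*(-1209/224) = 50*(-1209/224) = -30225/112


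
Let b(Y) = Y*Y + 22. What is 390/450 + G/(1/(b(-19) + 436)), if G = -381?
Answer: -4680572/15 ≈ -3.1204e+5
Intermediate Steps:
b(Y) = 22 + Y² (b(Y) = Y² + 22 = 22 + Y²)
390/450 + G/(1/(b(-19) + 436)) = 390/450 - (174498 + 137541) = 390*(1/450) - 381/(1/((22 + 361) + 436)) = 13/15 - 381/(1/(383 + 436)) = 13/15 - 381/(1/819) = 13/15 - 381/1/819 = 13/15 - 381*819 = 13/15 - 312039 = -4680572/15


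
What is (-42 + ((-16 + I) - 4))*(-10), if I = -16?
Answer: 780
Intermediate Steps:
(-42 + ((-16 + I) - 4))*(-10) = (-42 + ((-16 - 16) - 4))*(-10) = (-42 + (-32 - 4))*(-10) = (-42 - 36)*(-10) = -78*(-10) = 780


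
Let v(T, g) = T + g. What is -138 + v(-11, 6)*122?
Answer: -748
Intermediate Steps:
-138 + v(-11, 6)*122 = -138 + (-11 + 6)*122 = -138 - 5*122 = -138 - 610 = -748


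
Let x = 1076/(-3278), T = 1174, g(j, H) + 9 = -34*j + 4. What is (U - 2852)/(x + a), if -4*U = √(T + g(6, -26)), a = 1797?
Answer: -4674428/2944745 - 1639*√965/11778980 ≈ -1.5917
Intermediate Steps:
g(j, H) = -5 - 34*j (g(j, H) = -9 + (-34*j + 4) = -9 + (4 - 34*j) = -5 - 34*j)
x = -538/1639 (x = 1076*(-1/3278) = -538/1639 ≈ -0.32825)
U = -√965/4 (U = -√(1174 + (-5 - 34*6))/4 = -√(1174 + (-5 - 204))/4 = -√(1174 - 209)/4 = -√965/4 ≈ -7.7661)
(U - 2852)/(x + a) = (-√965/4 - 2852)/(-538/1639 + 1797) = (-2852 - √965/4)/(2944745/1639) = (-2852 - √965/4)*(1639/2944745) = -4674428/2944745 - 1639*√965/11778980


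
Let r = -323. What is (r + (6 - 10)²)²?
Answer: 94249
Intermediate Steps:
(r + (6 - 10)²)² = (-323 + (6 - 10)²)² = (-323 + (-4)²)² = (-323 + 16)² = (-307)² = 94249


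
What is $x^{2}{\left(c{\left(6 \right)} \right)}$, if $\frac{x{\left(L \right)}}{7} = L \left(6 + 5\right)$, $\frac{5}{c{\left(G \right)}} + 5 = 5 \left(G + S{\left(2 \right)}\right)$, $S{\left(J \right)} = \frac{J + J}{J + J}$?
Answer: $\frac{5929}{36} \approx 164.69$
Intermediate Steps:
$S{\left(J \right)} = 1$ ($S{\left(J \right)} = \frac{2 J}{2 J} = 2 J \frac{1}{2 J} = 1$)
$c{\left(G \right)} = \frac{1}{G}$ ($c{\left(G \right)} = \frac{5}{-5 + 5 \left(G + 1\right)} = \frac{5}{-5 + 5 \left(1 + G\right)} = \frac{5}{-5 + \left(5 + 5 G\right)} = \frac{5}{5 G} = 5 \frac{1}{5 G} = \frac{1}{G}$)
$x{\left(L \right)} = 77 L$ ($x{\left(L \right)} = 7 L \left(6 + 5\right) = 7 L 11 = 7 \cdot 11 L = 77 L$)
$x^{2}{\left(c{\left(6 \right)} \right)} = \left(\frac{77}{6}\right)^{2} = \frac{5929}{36}$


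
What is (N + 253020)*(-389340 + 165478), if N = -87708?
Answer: -37007074944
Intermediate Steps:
(N + 253020)*(-389340 + 165478) = (-87708 + 253020)*(-389340 + 165478) = 165312*(-223862) = -37007074944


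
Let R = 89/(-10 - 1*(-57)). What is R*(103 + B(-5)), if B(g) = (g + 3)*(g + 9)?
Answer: 8455/47 ≈ 179.89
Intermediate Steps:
R = 89/47 (R = 89/(-10 + 57) = 89/47 ≈ 1.8936)
B(g) = (3 + g)*(9 + g)
R*(103 + B(-5)) = 89*(103 + (27 + (-5)² + 12*(-5)))/47 = 89*(103 + (27 + 25 - 60))/47 = 89*(103 - 8)/47 = (89/47)*95 = 8455/47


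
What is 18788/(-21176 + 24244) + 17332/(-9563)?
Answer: 31623767/7334821 ≈ 4.3115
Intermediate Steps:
18788/(-21176 + 24244) + 17332/(-9563) = 18788/3068 + 17332*(-1/9563) = 18788*(1/3068) - 17332/9563 = 4697/767 - 17332/9563 = 31623767/7334821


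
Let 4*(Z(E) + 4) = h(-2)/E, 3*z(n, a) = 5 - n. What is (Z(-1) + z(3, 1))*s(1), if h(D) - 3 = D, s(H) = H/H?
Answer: -43/12 ≈ -3.5833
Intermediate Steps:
s(H) = 1
z(n, a) = 5/3 - n/3 (z(n, a) = (5 - n)/3 = 5/3 - n/3)
h(D) = 3 + D
Z(E) = -4 + 1/(4*E) (Z(E) = -4 + ((3 - 2)/E)/4 = -4 + (1/E)/4 = -4 + 1/(4*E))
(Z(-1) + z(3, 1))*s(1) = ((-4 + (¼)/(-1)) + (5/3 - ⅓*3))*1 = ((-4 + (¼)*(-1)) + (5/3 - 1))*1 = ((-4 - ¼) + ⅔)*1 = (-17/4 + ⅔)*1 = -43/12*1 = -43/12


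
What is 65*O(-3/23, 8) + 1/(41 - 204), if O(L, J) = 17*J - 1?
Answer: 1430324/163 ≈ 8775.0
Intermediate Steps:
O(L, J) = -1 + 17*J
65*O(-3/23, 8) + 1/(41 - 204) = 65*(-1 + 17*8) + 1/(41 - 204) = 65*(-1 + 136) + 1/(-163) = 65*135 - 1/163 = 8775 - 1/163 = 1430324/163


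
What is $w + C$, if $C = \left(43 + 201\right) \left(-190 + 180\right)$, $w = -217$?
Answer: $-2657$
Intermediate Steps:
$C = -2440$ ($C = 244 \left(-10\right) = -2440$)
$w + C = -217 - 2440 = -2657$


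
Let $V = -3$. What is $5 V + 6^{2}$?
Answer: $21$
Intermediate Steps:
$5 V + 6^{2} = 5 \left(-3\right) + 6^{2} = -15 + 36 = 21$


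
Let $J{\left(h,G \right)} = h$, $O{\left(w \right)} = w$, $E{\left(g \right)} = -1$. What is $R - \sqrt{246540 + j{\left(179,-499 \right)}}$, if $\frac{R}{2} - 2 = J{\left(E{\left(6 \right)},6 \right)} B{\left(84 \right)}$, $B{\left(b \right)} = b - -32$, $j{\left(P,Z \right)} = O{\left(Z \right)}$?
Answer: $-228 - \sqrt{246041} \approx -724.03$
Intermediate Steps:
$j{\left(P,Z \right)} = Z$
$B{\left(b \right)} = 32 + b$ ($B{\left(b \right)} = b + 32 = 32 + b$)
$R = -228$ ($R = 4 + 2 \left(- (32 + 84)\right) = 4 + 2 \left(\left(-1\right) 116\right) = 4 + 2 \left(-116\right) = 4 - 232 = -228$)
$R - \sqrt{246540 + j{\left(179,-499 \right)}} = -228 - \sqrt{246540 - 499} = -228 - \sqrt{246041}$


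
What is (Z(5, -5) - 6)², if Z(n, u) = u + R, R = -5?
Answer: 256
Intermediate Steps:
Z(n, u) = -5 + u (Z(n, u) = u - 5 = -5 + u)
(Z(5, -5) - 6)² = ((-5 - 5) - 6)² = (-10 - 6)² = (-16)² = 256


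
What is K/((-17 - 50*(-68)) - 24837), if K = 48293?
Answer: -48293/21454 ≈ -2.2510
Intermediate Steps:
K/((-17 - 50*(-68)) - 24837) = 48293/((-17 - 50*(-68)) - 24837) = 48293/((-17 + 3400) - 24837) = 48293/(3383 - 24837) = 48293/(-21454) = 48293*(-1/21454) = -48293/21454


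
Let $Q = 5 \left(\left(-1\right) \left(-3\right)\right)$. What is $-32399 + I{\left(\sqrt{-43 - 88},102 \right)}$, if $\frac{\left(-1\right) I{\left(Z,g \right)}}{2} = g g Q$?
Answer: $-344519$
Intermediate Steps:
$Q = 15$ ($Q = 5 \cdot 3 = 15$)
$I{\left(Z,g \right)} = - 30 g^{2}$ ($I{\left(Z,g \right)} = - 2 g g 15 = - 2 g^{2} \cdot 15 = - 2 \cdot 15 g^{2} = - 30 g^{2}$)
$-32399 + I{\left(\sqrt{-43 - 88},102 \right)} = -32399 - 30 \cdot 102^{2} = -32399 - 312120 = -344519$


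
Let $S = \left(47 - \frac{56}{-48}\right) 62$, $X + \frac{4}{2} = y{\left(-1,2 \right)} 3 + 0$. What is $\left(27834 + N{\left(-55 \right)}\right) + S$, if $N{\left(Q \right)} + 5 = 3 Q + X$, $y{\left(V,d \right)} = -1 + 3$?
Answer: $\frac{91963}{3} \approx 30654.0$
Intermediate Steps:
$y{\left(V,d \right)} = 2$
$X = 4$ ($X = -2 + \left(2 \cdot 3 + 0\right) = -2 + \left(6 + 0\right) = -2 + 6 = 4$)
$N{\left(Q \right)} = -1 + 3 Q$ ($N{\left(Q \right)} = -5 + \left(3 Q + 4\right) = -5 + \left(4 + 3 Q\right) = -1 + 3 Q$)
$S = \frac{8959}{3}$ ($S = \left(47 - - \frac{7}{6}\right) 62 = \left(47 + \frac{7}{6}\right) 62 = \frac{289}{6} \cdot 62 = \frac{8959}{3} \approx 2986.3$)
$\left(27834 + N{\left(-55 \right)}\right) + S = \left(27834 + \left(-1 + 3 \left(-55\right)\right)\right) + \frac{8959}{3} = \left(27834 - 166\right) + \frac{8959}{3} = 27668 + \frac{8959}{3} = \frac{91963}{3}$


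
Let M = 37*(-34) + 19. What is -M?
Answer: 1239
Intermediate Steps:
M = -1239 (M = -1258 + 19 = -1239)
-M = -1*(-1239) = 1239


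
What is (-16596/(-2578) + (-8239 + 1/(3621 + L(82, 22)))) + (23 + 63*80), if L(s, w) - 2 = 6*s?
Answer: -16812102801/5304235 ≈ -3169.6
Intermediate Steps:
L(s, w) = 2 + 6*s
(-16596/(-2578) + (-8239 + 1/(3621 + L(82, 22)))) + (23 + 63*80) = (-16596/(-2578) + (-8239 + 1/(3621 + (2 + 6*82)))) + (23 + 63*80) = (-16596*(-1/2578) + (-8239 + 1/(3621 + (2 + 492)))) + (23 + 5040) = (8298/1289 + (-8239 + 1/(3621 + 494))) + 5063 = (8298/1289 + (-8239 + 1/4115)) + 5063 = (8298/1289 - 33903484/4115) + 5063 = -43667444606/5304235 + 5063 = -16812102801/5304235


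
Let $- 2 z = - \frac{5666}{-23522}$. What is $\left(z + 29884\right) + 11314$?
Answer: $\frac{969056523}{23522} \approx 41198.0$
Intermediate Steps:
$z = - \frac{2833}{23522}$ ($z = - \frac{\left(-5666\right) \frac{1}{-23522}}{2} = - \frac{\left(-5666\right) \left(- \frac{1}{23522}\right)}{2} = \left(- \frac{1}{2}\right) \frac{2833}{11761} = - \frac{2833}{23522} \approx -0.12044$)
$\left(z + 29884\right) + 11314 = \left(- \frac{2833}{23522} + 29884\right) + 11314 = \frac{702928615}{23522} + 11314 = \frac{969056523}{23522}$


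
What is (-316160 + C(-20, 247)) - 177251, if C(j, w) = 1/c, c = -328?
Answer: -161838809/328 ≈ -4.9341e+5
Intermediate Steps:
C(j, w) = -1/328 (C(j, w) = 1/(-328) = -1/328)
(-316160 + C(-20, 247)) - 177251 = (-316160 - 1/328) - 177251 = -103700481/328 - 177251 = -161838809/328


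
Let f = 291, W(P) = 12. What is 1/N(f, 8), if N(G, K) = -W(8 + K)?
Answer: -1/12 ≈ -0.083333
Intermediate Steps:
N(G, K) = -12 (N(G, K) = -1*12 = -12)
1/N(f, 8) = 1/(-12) = -1/12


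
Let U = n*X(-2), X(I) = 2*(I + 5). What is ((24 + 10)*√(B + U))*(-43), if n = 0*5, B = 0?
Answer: 0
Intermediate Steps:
X(I) = 10 + 2*I (X(I) = 2*(5 + I) = 10 + 2*I)
n = 0
U = 0 (U = 0*(10 + 2*(-2)) = 0*(10 - 4) = 0*6 = 0)
((24 + 10)*√(B + U))*(-43) = ((24 + 10)*√(0 + 0))*(-43) = (34*√0)*(-43) = (34*0)*(-43) = 0*(-43) = 0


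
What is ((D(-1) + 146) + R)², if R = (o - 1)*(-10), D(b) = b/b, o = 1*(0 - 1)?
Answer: 27889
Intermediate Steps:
o = -1 (o = 1*(-1) = -1)
D(b) = 1
R = 20 (R = (-1 - 1)*(-10) = -2*(-10) = 20)
((D(-1) + 146) + R)² = ((1 + 146) + 20)² = (147 + 20)² = 167² = 27889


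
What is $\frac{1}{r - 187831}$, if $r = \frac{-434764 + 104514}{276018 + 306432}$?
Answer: $- \frac{11649}{2188049924} \approx -5.3239 \cdot 10^{-6}$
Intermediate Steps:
$r = - \frac{6605}{11649}$ ($r = - \frac{330250}{582450} = \left(-330250\right) \frac{1}{582450} = - \frac{6605}{11649} \approx -0.567$)
$\frac{1}{r - 187831} = \frac{1}{- \frac{6605}{11649} - 187831} = \frac{1}{- \frac{2188049924}{11649}} = - \frac{11649}{2188049924}$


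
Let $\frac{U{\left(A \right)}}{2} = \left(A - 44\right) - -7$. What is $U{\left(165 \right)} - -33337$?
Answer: $33593$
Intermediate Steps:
$U{\left(A \right)} = -74 + 2 A$ ($U{\left(A \right)} = 2 \left(\left(A - 44\right) - -7\right) = 2 \left(\left(-44 + A\right) + 7\right) = 2 \left(-37 + A\right) = -74 + 2 A$)
$U{\left(165 \right)} - -33337 = \left(-74 + 2 \cdot 165\right) - -33337 = \left(-74 + 330\right) + 33337 = 256 + 33337 = 33593$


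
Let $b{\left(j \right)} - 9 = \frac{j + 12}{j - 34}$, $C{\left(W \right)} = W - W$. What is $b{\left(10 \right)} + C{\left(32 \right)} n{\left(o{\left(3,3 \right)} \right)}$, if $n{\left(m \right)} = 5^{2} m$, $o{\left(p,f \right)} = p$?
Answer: $\frac{97}{12} \approx 8.0833$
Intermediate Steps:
$n{\left(m \right)} = 25 m$
$C{\left(W \right)} = 0$
$b{\left(j \right)} = 9 + \frac{12 + j}{-34 + j}$ ($b{\left(j \right)} = 9 + \frac{j + 12}{j - 34} = 9 + \frac{12 + j}{-34 + j}$)
$b{\left(10 \right)} + C{\left(32 \right)} n{\left(o{\left(3,3 \right)} \right)} = \frac{2 \left(-147 + 5 \cdot 10\right)}{-34 + 10} + 0 \cdot 25 \cdot 3 = \frac{2 \left(-147 + 50\right)}{-24} + 0 \cdot 75 = 2 \left(- \frac{1}{24}\right) \left(-97\right) + 0 = \frac{97}{12} + 0 = \frac{97}{12}$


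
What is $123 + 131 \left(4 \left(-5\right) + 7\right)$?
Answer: $-1580$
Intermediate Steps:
$123 + 131 \left(4 \left(-5\right) + 7\right) = 123 + 131 \left(-20 + 7\right) = 123 + 131 \left(-13\right) = 123 - 1703 = -1580$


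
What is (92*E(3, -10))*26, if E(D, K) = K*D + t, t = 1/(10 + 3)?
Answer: -71576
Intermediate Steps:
t = 1/13 ≈ 0.076923
E(D, K) = 1/13 + D*K (E(D, K) = K*D + 1/13 = D*K + 1/13 = 1/13 + D*K)
(92*E(3, -10))*26 = (92*(1/13 + 3*(-10)))*26 = (92*(1/13 - 30))*26 = (92*(-389/13))*26 = -35788/13*26 = -71576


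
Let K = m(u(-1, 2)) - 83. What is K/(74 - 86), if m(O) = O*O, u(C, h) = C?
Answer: 41/6 ≈ 6.8333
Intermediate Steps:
m(O) = O²
K = -82 (K = (-1)² - 83 = 1 - 83 = -82)
K/(74 - 86) = -82/(74 - 86) = -82/(-12) = -1/12*(-82) = 41/6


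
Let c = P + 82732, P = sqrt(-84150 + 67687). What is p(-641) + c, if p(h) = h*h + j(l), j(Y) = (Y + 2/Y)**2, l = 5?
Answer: 12341054/25 + I*sqrt(16463) ≈ 4.9364e+5 + 128.31*I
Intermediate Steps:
P = I*sqrt(16463) (P = sqrt(-16463) = I*sqrt(16463) ≈ 128.31*I)
c = 82732 + I*sqrt(16463) (c = I*sqrt(16463) + 82732 = 82732 + I*sqrt(16463) ≈ 82732.0 + 128.31*I)
p(h) = 729/25 + h**2 (p(h) = h*h + (2 + 5**2)**2/5**2 = h**2 + (2 + 25)**2/25 = h**2 + (1/25)*27**2 = h**2 + (1/25)*729 = h**2 + 729/25 = 729/25 + h**2)
p(-641) + c = (729/25 + (-641)**2) + (82732 + I*sqrt(16463)) = (729/25 + 410881) + (82732 + I*sqrt(16463)) = 10272754/25 + (82732 + I*sqrt(16463)) = 12341054/25 + I*sqrt(16463)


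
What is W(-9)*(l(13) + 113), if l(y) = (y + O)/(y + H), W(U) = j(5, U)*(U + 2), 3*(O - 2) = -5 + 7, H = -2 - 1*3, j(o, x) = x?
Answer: 57939/8 ≈ 7242.4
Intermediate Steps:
H = -5 (H = -2 - 3 = -5)
O = 8/3 (O = 2 + (-5 + 7)/3 = 2 + (⅓)*2 = 2 + ⅔ = 8/3 ≈ 2.6667)
W(U) = U*(2 + U) (W(U) = U*(U + 2) = U*(2 + U))
l(y) = (8/3 + y)/(-5 + y) (l(y) = (y + 8/3)/(y - 5) = (8/3 + y)/(-5 + y))
W(-9)*(l(13) + 113) = (-9*(2 - 9))*((8/3 + 13)/(-5 + 13) + 113) = (-9*(-7))*((47/3)/8 + 113) = 63*((⅛)*(47/3) + 113) = 63*(47/24 + 113) = 63*(2759/24) = 57939/8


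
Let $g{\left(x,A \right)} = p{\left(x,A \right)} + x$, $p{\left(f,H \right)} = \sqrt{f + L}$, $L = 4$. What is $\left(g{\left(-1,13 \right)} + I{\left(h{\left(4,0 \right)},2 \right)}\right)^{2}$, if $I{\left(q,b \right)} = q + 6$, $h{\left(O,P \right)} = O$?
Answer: $\left(9 + \sqrt{3}\right)^{2} \approx 115.18$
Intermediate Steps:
$p{\left(f,H \right)} = \sqrt{4 + f}$ ($p{\left(f,H \right)} = \sqrt{f + 4} = \sqrt{4 + f}$)
$I{\left(q,b \right)} = 6 + q$
$g{\left(x,A \right)} = x + \sqrt{4 + x}$ ($g{\left(x,A \right)} = \sqrt{4 + x} + x = x + \sqrt{4 + x}$)
$\left(g{\left(-1,13 \right)} + I{\left(h{\left(4,0 \right)},2 \right)}\right)^{2} = \left(\left(-1 + \sqrt{4 - 1}\right) + \left(6 + 4\right)\right)^{2} = \left(\left(-1 + \sqrt{3}\right) + 10\right)^{2} = \left(9 + \sqrt{3}\right)^{2}$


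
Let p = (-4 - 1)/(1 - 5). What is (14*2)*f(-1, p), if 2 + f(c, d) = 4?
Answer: 56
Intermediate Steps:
p = 5/4 (p = -5/(-4) = -5*(-1/4) = 5/4 ≈ 1.2500)
f(c, d) = 2 (f(c, d) = -2 + 4 = 2)
(14*2)*f(-1, p) = (14*2)*2 = 28*2 = 56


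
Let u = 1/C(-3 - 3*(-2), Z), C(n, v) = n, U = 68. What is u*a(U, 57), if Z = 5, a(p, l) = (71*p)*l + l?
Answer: 91751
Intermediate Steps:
a(p, l) = l + 71*l*p (a(p, l) = 71*l*p + l = l + 71*l*p)
u = 1/3 (u = 1/(-3 - 3*(-2)) = 1/(-3 + 6) = 1/3 ≈ 0.33333)
u*a(U, 57) = (57*(1 + 71*68))/3 = (57*(1 + 4828))/3 = (57*4829)/3 = (1/3)*275253 = 91751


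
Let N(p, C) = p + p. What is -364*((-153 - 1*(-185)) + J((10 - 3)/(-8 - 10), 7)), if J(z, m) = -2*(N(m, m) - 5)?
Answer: -5096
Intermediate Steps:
N(p, C) = 2*p
J(z, m) = 10 - 4*m (J(z, m) = -2*(2*m - 5) = -2*(-5 + 2*m) = 10 - 4*m)
-364*((-153 - 1*(-185)) + J((10 - 3)/(-8 - 10), 7)) = -364*((-153 - 1*(-185)) + (10 - 4*7)) = -364*((-153 + 185) + (10 - 28)) = -364*(32 - 18) = -364*14 = -5096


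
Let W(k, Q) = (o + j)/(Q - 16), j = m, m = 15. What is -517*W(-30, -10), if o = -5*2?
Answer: 2585/26 ≈ 99.423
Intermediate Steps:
o = -10
j = 15
W(k, Q) = 5/(-16 + Q) (W(k, Q) = (-10 + 15)/(Q - 16) = 5/(-16 + Q))
-517*W(-30, -10) = -2585/(-16 - 10) = -2585/(-26) = -2585*(-1)/26 = -517*(-5/26) = 2585/26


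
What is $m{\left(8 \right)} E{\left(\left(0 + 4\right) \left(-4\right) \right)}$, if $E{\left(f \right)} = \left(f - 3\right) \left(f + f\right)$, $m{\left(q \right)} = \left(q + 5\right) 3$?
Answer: $23712$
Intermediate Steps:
$m{\left(q \right)} = 15 + 3 q$ ($m{\left(q \right)} = \left(5 + q\right) 3 = 15 + 3 q$)
$E{\left(f \right)} = 2 f \left(-3 + f\right)$ ($E{\left(f \right)} = \left(-3 + f\right) 2 f = 2 f \left(-3 + f\right)$)
$m{\left(8 \right)} E{\left(\left(0 + 4\right) \left(-4\right) \right)} = \left(15 + 3 \cdot 8\right) 2 \left(0 + 4\right) \left(-4\right) \left(-3 + \left(0 + 4\right) \left(-4\right)\right) = \left(15 + 24\right) 2 \cdot 4 \left(-4\right) \left(-3 + 4 \left(-4\right)\right) = 39 \cdot 2 \left(-16\right) \left(-3 - 16\right) = 39 \cdot 2 \left(-16\right) \left(-19\right) = 39 \cdot 608 = 23712$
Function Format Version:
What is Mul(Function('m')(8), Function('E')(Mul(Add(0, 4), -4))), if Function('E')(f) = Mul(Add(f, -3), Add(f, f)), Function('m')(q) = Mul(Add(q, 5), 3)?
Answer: 23712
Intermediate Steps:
Function('m')(q) = Add(15, Mul(3, q)) (Function('m')(q) = Mul(Add(5, q), 3) = Add(15, Mul(3, q)))
Function('E')(f) = Mul(2, f, Add(-3, f)) (Function('E')(f) = Mul(Add(-3, f), Mul(2, f)) = Mul(2, f, Add(-3, f)))
Mul(Function('m')(8), Function('E')(Mul(Add(0, 4), -4))) = Mul(Add(15, Mul(3, 8)), Mul(2, Mul(Add(0, 4), -4), Add(-3, Mul(Add(0, 4), -4)))) = Mul(Add(15, 24), Mul(2, Mul(4, -4), Add(-3, Mul(4, -4)))) = Mul(39, Mul(2, -16, Add(-3, -16))) = Mul(39, Mul(2, -16, -19)) = Mul(39, 608) = 23712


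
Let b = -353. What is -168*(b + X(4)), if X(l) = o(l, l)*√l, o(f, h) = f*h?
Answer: 53928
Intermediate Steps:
X(l) = l^(5/2) (X(l) = (l*l)*√l = l²*√l = l^(5/2))
-168*(b + X(4)) = -168*(-353 + 4^(5/2)) = -168*(-353 + 32) = -168*(-321) = 53928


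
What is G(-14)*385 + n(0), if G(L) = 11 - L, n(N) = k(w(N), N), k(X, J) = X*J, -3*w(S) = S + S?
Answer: 9625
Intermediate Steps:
w(S) = -2*S/3 (w(S) = -(S + S)/3 = -2*S/3)
k(X, J) = J*X
n(N) = -2*N**2/3 (n(N) = N*(-2*N/3) = -2*N**2/3)
G(-14)*385 + n(0) = (11 - 1*(-14))*385 - 2/3*0**2 = (11 + 14)*385 - 2/3*0 = 25*385 + 0 = 9625 + 0 = 9625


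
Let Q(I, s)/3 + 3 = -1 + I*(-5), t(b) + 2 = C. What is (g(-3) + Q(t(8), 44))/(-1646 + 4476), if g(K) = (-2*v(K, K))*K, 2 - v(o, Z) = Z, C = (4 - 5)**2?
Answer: 33/2830 ≈ 0.011661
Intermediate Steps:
C = 1 (C = (-1)**2 = 1)
t(b) = -1 (t(b) = -2 + 1 = -1)
Q(I, s) = -12 - 15*I (Q(I, s) = -9 + 3*(-1 + I*(-5)) = -9 + 3*(-1 - 5*I) = -9 + (-3 - 15*I) = -12 - 15*I)
v(o, Z) = 2 - Z
g(K) = K*(-4 + 2*K) (g(K) = (-2*(2 - K))*K = (-4 + 2*K)*K = K*(-4 + 2*K))
(g(-3) + Q(t(8), 44))/(-1646 + 4476) = (2*(-3)*(-2 - 3) + (-12 - 15*(-1)))/(-1646 + 4476) = (2*(-3)*(-5) + (-12 + 15))/2830 = (30 + 3)*(1/2830) = 33*(1/2830) = 33/2830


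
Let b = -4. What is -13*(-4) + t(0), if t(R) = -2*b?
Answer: 60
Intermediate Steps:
t(R) = 8 (t(R) = -2*(-4) = 8)
-13*(-4) + t(0) = -13*(-4) + 8 = 52 + 8 = 60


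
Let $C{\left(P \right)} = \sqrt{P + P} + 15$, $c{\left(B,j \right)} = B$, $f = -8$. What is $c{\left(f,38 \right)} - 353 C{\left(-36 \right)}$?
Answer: $-5303 - 2118 i \sqrt{2} \approx -5303.0 - 2995.3 i$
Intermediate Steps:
$C{\left(P \right)} = 15 + \sqrt{2} \sqrt{P}$ ($C{\left(P \right)} = \sqrt{2 P} + 15 = \sqrt{2} \sqrt{P} + 15 = 15 + \sqrt{2} \sqrt{P}$)
$c{\left(f,38 \right)} - 353 C{\left(-36 \right)} = -8 - 353 \left(15 + \sqrt{2} \sqrt{-36}\right) = -8 - 353 \left(15 + \sqrt{2} \cdot 6 i\right) = -8 - 353 \left(15 + 6 i \sqrt{2}\right) = -8 - \left(5295 + 2118 i \sqrt{2}\right) = -5303 - 2118 i \sqrt{2}$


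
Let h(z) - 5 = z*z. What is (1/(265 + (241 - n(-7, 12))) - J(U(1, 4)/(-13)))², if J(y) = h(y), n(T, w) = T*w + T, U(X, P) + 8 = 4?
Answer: 264039767104/10179397449 ≈ 25.939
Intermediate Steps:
U(X, P) = -4 (U(X, P) = -8 + 4 = -4)
n(T, w) = T + T*w
h(z) = 5 + z² (h(z) = 5 + z*z = 5 + z²)
J(y) = 5 + y²
(1/(265 + (241 - n(-7, 12))) - J(U(1, 4)/(-13)))² = (1/(265 + (241 - (-7)*(1 + 12))) - (5 + (-4/(-13))²))² = (1/(265 + (241 - (-7)*13)) - (5 + (-4*(-1/13))²))² = (1/(265 + (241 - 1*(-91))) - (5 + (4/13)²))² = (1/(265 + (241 + 91)) - (5 + 16/169))² = (1/(265 + 332) - 1*861/169)² = (1/597 - 861/169)² = (-513848/100893)² = 264039767104/10179397449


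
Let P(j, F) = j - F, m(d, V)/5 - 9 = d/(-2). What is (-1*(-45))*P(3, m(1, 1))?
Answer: -3555/2 ≈ -1777.5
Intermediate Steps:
m(d, V) = 45 - 5*d/2 (m(d, V) = 45 + 5*(d/(-2)) = 45 + 5*(d*(-½)) = 45 + 5*(-d/2) = 45 - 5*d/2)
(-1*(-45))*P(3, m(1, 1)) = (-1*(-45))*(3 - (45 - 5/2*1)) = 45*(3 - (45 - 5/2)) = 45*(3 - 1*85/2) = 45*(3 - 85/2) = 45*(-79/2) = -3555/2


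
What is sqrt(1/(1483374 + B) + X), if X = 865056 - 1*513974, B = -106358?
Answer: sqrt(166428057936625502)/688508 ≈ 592.52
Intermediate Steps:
X = 351082 (X = 865056 - 513974 = 351082)
sqrt(1/(1483374 + B) + X) = sqrt(1/(1483374 - 106358) + 351082) = sqrt(1/1377016 + 351082) = sqrt(483445531313/1377016) = sqrt(166428057936625502)/688508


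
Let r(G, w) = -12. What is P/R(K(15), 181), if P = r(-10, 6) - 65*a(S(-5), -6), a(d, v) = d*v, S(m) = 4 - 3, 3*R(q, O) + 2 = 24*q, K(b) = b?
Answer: 567/179 ≈ 3.1676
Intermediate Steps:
R(q, O) = -⅔ + 8*q (R(q, O) = -⅔ + (24*q)/3 = -⅔ + 8*q)
S(m) = 1
P = 378 (P = -12 - 65*(-6) = -12 + 390 = 378)
P/R(K(15), 181) = 378/(-⅔ + 8*15) = 378/(-⅔ + 120) = 378/(358/3) = 378*(3/358) = 567/179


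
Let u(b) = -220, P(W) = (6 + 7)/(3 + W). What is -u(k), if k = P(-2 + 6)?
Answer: 220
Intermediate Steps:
P(W) = 13/(3 + W)
k = 13/7 (k = 13/(3 + (-2 + 6)) = 13/(3 + 4) = 13/7 ≈ 1.8571)
-u(k) = -1*(-220) = 220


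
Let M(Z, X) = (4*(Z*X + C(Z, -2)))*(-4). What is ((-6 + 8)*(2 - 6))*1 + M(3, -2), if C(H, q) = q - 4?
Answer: 184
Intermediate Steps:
C(H, q) = -4 + q
M(Z, X) = 96 - 16*X*Z (M(Z, X) = (4*(Z*X + (-4 - 2)))*(-4) = (4*(X*Z - 6))*(-4) = (4*(-6 + X*Z))*(-4) = (-24 + 4*X*Z)*(-4) = 96 - 16*X*Z)
((-6 + 8)*(2 - 6))*1 + M(3, -2) = ((-6 + 8)*(2 - 6))*1 + (96 - 16*(-2)*3) = (2*(-4))*1 + (96 + 96) = -8*1 + 192 = -8 + 192 = 184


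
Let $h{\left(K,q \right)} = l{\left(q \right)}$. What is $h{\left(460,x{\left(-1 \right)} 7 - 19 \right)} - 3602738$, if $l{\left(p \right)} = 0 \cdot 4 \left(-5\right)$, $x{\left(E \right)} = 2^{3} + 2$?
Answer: $-3602738$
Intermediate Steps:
$x{\left(E \right)} = 10$ ($x{\left(E \right)} = 8 + 2 = 10$)
$l{\left(p \right)} = 0$ ($l{\left(p \right)} = 0 \left(-5\right) = 0$)
$h{\left(K,q \right)} = 0$
$h{\left(460,x{\left(-1 \right)} 7 - 19 \right)} - 3602738 = 0 - 3602738 = -3602738$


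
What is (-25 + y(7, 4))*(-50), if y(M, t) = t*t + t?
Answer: 250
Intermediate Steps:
y(M, t) = t + t**2 (y(M, t) = t**2 + t = t + t**2)
(-25 + y(7, 4))*(-50) = (-25 + 4*(1 + 4))*(-50) = (-25 + 4*5)*(-50) = (-25 + 20)*(-50) = -5*(-50) = 250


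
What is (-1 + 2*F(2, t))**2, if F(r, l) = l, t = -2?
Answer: 25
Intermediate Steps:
(-1 + 2*F(2, t))**2 = (-1 + 2*(-2))**2 = (-1 - 4)**2 = (-5)**2 = 25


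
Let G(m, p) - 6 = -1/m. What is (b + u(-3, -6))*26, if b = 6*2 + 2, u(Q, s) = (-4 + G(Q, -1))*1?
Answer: 1274/3 ≈ 424.67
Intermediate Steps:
G(m, p) = 6 - 1/m
u(Q, s) = 2 - 1/Q (u(Q, s) = (-4 + (6 - 1/Q))*1 = (2 - 1/Q)*1 = 2 - 1/Q)
b = 14 (b = 12 + 2 = 14)
(b + u(-3, -6))*26 = (14 + (2 - 1/(-3)))*26 = (14 + (2 - 1*(-1/3)))*26 = (14 + (2 + 1/3))*26 = (14 + 7/3)*26 = (49/3)*26 = 1274/3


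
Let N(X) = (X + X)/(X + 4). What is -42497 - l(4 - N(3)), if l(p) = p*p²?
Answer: -14587119/343 ≈ -42528.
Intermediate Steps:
N(X) = 2*X/(4 + X) (N(X) = (2*X)/(4 + X) = 2*X/(4 + X))
l(p) = p³
-42497 - l(4 - N(3)) = -42497 - (4 - 2*3/(4 + 3))³ = -42497 - (4 - 2*3/7)³ = -42497 - (4 - 1*6/7)³ = -42497 - (4 - 6/7)³ = -42497 - (22/7)³ = -42497 - 1*10648/343 = -42497 - 10648/343 = -14587119/343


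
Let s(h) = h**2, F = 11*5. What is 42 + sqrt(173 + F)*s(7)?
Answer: 42 + 98*sqrt(57) ≈ 781.88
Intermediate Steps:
F = 55
42 + sqrt(173 + F)*s(7) = 42 + sqrt(173 + 55)*7**2 = 42 + sqrt(228)*49 = 42 + (2*sqrt(57))*49 = 42 + 98*sqrt(57)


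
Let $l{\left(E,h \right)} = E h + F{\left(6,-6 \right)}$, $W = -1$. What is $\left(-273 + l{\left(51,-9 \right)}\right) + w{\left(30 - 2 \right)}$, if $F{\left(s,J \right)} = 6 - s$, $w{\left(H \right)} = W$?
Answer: $-733$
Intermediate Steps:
$w{\left(H \right)} = -1$
$l{\left(E,h \right)} = E h$ ($l{\left(E,h \right)} = E h + \left(6 - 6\right) = E h + 0 = E h$)
$\left(-273 + l{\left(51,-9 \right)}\right) + w{\left(30 - 2 \right)} = \left(-273 + 51 \left(-9\right)\right) - 1 = \left(-273 - 459\right) - 1 = -732 - 1 = -733$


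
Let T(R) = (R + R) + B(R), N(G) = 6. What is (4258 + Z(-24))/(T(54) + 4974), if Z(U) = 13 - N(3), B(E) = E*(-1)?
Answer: 4265/5028 ≈ 0.84825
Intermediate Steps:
B(E) = -E
Z(U) = 7 (Z(U) = 13 - 1*6 = 13 - 6 = 7)
T(R) = R (T(R) = (R + R) - R = 2*R - R = R)
(4258 + Z(-24))/(T(54) + 4974) = (4258 + 7)/(54 + 4974) = 4265/5028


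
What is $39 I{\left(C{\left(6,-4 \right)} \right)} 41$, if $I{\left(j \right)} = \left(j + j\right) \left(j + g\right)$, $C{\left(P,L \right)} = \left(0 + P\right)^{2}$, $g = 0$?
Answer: $4144608$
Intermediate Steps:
$C{\left(P,L \right)} = P^{2}$
$I{\left(j \right)} = 2 j^{2}$ ($I{\left(j \right)} = \left(j + j\right) \left(j + 0\right) = 2 j j = 2 j^{2}$)
$39 I{\left(C{\left(6,-4 \right)} \right)} 41 = 39 \cdot 2 \left(6^{2}\right)^{2} \cdot 41 = 39 \cdot 2 \cdot 36^{2} \cdot 41 = 39 \cdot 2 \cdot 1296 \cdot 41 = 39 \cdot 2592 \cdot 41 = 101088 \cdot 41 = 4144608$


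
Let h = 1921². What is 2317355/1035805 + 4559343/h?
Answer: 2654837741734/764474015801 ≈ 3.4728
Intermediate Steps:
h = 3690241
2317355/1035805 + 4559343/h = 2317355/1035805 + 4559343/3690241 = 2317355*(1/1035805) + 4559343*(1/3690241) = 463471/207161 + 4559343/3690241 = 2654837741734/764474015801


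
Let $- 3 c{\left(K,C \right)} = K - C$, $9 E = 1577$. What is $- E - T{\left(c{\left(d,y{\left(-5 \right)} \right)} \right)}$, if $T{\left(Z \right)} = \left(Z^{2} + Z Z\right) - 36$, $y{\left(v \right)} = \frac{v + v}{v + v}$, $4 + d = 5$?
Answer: $- \frac{1253}{9} \approx -139.22$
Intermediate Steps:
$E = \frac{1577}{9}$ ($E = \frac{1}{9} \cdot 1577 = \frac{1577}{9} \approx 175.22$)
$d = 1$ ($d = -4 + 5 = 1$)
$y{\left(v \right)} = 1$ ($y{\left(v \right)} = \frac{2 v}{2 v} = 2 v \frac{1}{2 v} = 1$)
$c{\left(K,C \right)} = - \frac{K}{3} + \frac{C}{3}$ ($c{\left(K,C \right)} = - \frac{K - C}{3} = - \frac{K}{3} + \frac{C}{3}$)
$T{\left(Z \right)} = -36 + 2 Z^{2}$ ($T{\left(Z \right)} = \left(Z^{2} + Z^{2}\right) - 36 = 2 Z^{2} - 36 = -36 + 2 Z^{2}$)
$- E - T{\left(c{\left(d,y{\left(-5 \right)} \right)} \right)} = \left(-1\right) \frac{1577}{9} - \left(-36 + 2 \left(\left(- \frac{1}{3}\right) 1 + \frac{1}{3} \cdot 1\right)^{2}\right) = - \frac{1577}{9} - \left(-36 + 2 \left(- \frac{1}{3} + \frac{1}{3}\right)^{2}\right) = - \frac{1577}{9} - \left(-36 + 2 \cdot 0^{2}\right) = - \frac{1577}{9} - \left(-36 + 2 \cdot 0\right) = - \frac{1577}{9} - \left(-36 + 0\right) = - \frac{1577}{9} - -36 = - \frac{1577}{9} + 36 = - \frac{1253}{9}$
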